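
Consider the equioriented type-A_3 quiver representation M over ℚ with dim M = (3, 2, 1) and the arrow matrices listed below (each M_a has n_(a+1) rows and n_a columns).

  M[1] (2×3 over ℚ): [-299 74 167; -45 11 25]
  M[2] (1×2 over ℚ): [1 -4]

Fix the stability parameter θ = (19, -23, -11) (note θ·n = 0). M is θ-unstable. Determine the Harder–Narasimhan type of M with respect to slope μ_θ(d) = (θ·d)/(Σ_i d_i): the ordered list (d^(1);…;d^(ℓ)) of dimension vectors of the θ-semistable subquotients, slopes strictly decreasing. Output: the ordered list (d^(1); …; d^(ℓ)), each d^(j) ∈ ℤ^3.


Interval decomposition of M: I[1,1], I[1,2], I[1,3].
HN type (ℓ=3): μ^(1)=19; μ^(2)=-2; μ^(3)=-5

((1, 0, 0); (1, 1, 0); (1, 1, 1))


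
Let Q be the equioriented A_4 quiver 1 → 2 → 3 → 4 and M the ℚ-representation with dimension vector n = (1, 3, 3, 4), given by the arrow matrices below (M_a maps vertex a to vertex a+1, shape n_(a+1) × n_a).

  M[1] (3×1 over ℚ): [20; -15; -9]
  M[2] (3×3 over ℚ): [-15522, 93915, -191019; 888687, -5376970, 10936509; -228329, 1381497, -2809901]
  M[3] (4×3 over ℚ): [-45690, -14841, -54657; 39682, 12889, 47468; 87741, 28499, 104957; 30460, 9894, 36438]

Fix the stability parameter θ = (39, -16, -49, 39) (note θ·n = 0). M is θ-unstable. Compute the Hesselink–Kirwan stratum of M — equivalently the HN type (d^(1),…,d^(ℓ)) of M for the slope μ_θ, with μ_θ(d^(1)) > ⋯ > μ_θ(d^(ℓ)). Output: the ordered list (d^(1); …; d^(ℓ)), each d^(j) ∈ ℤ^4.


Barcode: M ≅ I[1,4], I[2,4]^2, I[4,4]. HN layers by μ_θ (3 steps, strictly decreasing):
  μ^(1)=39; μ^(2)=-26/3; μ^(3)=-65/2

((0, 0, 0, 4); (1, 1, 1, 0); (0, 2, 2, 0))


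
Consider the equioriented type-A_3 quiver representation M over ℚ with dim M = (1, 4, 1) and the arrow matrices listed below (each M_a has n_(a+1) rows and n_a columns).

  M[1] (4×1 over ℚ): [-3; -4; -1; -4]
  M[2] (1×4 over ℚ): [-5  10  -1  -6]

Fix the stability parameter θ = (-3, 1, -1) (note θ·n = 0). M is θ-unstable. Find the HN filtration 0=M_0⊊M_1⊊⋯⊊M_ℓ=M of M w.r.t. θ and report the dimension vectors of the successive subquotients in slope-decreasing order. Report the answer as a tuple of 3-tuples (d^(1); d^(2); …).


Interval decomposition of M: I[1,2], I[2,2]^2, I[2,3].
HN type (ℓ=3): μ^(1)=1; μ^(2)=0; μ^(3)=-3

((0, 3, 0); (0, 1, 1); (1, 0, 0))


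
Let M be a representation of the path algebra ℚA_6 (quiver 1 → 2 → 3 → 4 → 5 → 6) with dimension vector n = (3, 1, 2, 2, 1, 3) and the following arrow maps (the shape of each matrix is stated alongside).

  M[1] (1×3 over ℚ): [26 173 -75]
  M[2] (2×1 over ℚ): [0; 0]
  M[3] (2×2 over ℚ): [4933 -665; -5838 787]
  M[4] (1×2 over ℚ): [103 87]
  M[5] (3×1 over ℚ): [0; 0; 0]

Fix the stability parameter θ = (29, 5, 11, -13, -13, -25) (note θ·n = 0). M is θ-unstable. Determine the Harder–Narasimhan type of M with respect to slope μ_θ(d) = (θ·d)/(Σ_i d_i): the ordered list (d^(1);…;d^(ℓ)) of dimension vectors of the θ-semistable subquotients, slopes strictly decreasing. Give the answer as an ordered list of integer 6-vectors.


Barcode: M ≅ I[1,1]^2, I[1,2], I[3,4], I[3,5], I[6,6]^3. HN layers by μ_θ (5 steps, strictly decreasing):
  μ^(1)=29; μ^(2)=17; μ^(3)=-1; μ^(4)=-5; μ^(5)=-25

((2, 0, 0, 0, 0, 0); (1, 1, 0, 0, 0, 0); (0, 0, 1, 1, 0, 0); (0, 0, 1, 1, 1, 0); (0, 0, 0, 0, 0, 3))


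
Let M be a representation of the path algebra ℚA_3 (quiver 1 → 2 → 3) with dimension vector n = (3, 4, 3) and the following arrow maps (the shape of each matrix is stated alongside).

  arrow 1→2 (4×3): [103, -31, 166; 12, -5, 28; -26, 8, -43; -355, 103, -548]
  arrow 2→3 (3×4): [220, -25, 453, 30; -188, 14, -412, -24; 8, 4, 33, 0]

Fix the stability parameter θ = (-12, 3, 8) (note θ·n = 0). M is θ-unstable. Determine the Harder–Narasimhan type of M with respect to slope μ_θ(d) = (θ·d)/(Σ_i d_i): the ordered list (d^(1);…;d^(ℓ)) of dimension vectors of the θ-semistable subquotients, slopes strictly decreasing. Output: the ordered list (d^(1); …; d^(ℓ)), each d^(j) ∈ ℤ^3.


Interval decomposition of M: I[1,2], I[1,3]^2, I[2,3].
HN type (ℓ=3): μ^(1)=8; μ^(2)=3; μ^(3)=-12

((0, 0, 3); (0, 4, 0); (3, 0, 0))


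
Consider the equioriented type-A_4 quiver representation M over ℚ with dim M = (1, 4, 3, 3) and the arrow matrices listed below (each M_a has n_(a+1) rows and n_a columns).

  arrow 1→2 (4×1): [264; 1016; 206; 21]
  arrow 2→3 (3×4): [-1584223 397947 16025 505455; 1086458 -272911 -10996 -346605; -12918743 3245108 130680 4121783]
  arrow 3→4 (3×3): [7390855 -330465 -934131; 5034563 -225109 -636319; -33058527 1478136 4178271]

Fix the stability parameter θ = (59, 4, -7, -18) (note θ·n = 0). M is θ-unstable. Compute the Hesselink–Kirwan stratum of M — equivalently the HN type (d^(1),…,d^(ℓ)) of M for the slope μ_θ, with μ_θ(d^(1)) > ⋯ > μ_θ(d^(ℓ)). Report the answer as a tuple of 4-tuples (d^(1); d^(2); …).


Barcode: M ≅ I[1,4], I[2,2], I[2,3], I[2,4], I[4,4]. HN layers by μ_θ (5 steps, strictly decreasing):
  μ^(1)=19/2; μ^(2)=4; μ^(3)=-3/2; μ^(4)=-7; μ^(5)=-18

((1, 1, 1, 1); (0, 1, 0, 0); (0, 1, 1, 0); (0, 1, 1, 1); (0, 0, 0, 1))


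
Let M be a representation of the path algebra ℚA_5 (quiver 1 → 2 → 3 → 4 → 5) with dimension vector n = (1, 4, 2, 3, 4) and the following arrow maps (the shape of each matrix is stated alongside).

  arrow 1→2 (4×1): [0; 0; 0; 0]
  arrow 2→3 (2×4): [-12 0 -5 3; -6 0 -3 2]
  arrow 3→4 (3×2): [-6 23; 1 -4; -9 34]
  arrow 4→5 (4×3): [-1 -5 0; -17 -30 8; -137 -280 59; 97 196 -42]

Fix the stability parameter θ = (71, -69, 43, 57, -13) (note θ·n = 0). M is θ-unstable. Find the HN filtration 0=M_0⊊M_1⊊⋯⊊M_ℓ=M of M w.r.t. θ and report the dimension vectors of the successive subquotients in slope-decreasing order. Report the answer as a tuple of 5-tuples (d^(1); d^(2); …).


Via rank(M_{q-1}∘⋯∘M_p): M ≅ I[1,1], I[2,2]^2, I[2,5]^2, I[4,5], I[5,5].
μ_θ-semistable layers: μ^(1)=71; μ^(2)=29; μ^(3)=22; μ^(4)=-13; μ^(5)=-69

((1, 0, 0, 0, 0); (0, 0, 2, 2, 2); (0, 0, 0, 1, 1); (0, 0, 0, 0, 1); (0, 4, 0, 0, 0))


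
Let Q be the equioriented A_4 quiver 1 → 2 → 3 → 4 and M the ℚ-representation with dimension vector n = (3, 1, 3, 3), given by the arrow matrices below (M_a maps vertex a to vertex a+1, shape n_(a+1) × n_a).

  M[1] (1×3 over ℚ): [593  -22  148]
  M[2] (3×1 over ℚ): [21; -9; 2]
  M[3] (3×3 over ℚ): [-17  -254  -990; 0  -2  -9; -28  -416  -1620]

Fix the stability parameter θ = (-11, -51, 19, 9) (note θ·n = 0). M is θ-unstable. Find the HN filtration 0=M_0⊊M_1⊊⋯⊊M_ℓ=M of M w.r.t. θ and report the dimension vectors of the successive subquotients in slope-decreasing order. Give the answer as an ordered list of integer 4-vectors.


Barcode: M ≅ I[1,1]^2, I[1,4], I[3,3], I[3,4], I[4,4]. HN layers by μ_θ (5 steps, strictly decreasing):
  μ^(1)=19; μ^(2)=14; μ^(3)=9; μ^(4)=-11; μ^(5)=-31

((0, 0, 1, 0); (0, 0, 2, 2); (0, 0, 0, 1); (2, 0, 0, 0); (1, 1, 0, 0))


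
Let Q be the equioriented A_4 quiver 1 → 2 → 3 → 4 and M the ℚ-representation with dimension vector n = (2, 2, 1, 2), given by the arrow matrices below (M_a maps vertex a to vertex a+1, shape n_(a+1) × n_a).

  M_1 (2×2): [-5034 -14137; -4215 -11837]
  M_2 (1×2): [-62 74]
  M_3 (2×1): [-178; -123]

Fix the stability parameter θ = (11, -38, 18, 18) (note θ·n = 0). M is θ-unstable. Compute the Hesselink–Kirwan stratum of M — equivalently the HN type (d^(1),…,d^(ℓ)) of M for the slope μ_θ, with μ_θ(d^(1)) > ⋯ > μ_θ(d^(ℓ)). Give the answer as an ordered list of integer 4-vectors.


Barcode: M ≅ I[1,2], I[1,4], I[4,4]. HN layers by μ_θ (2 steps, strictly decreasing):
  μ^(1)=18; μ^(2)=-27/2

((0, 0, 1, 2); (2, 2, 0, 0))


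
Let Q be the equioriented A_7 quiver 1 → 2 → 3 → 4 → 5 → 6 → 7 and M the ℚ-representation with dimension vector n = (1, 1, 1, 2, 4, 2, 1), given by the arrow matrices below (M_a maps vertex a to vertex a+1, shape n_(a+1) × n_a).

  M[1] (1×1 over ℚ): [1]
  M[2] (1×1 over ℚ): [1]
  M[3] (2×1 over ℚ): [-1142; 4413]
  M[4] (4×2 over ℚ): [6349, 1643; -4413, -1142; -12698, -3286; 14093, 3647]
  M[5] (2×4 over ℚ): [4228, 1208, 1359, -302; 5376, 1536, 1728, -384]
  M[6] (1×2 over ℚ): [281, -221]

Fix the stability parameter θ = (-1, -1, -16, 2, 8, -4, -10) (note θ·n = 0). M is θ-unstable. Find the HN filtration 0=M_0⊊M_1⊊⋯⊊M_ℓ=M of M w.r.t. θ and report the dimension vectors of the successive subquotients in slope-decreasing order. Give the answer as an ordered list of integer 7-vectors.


Barcode: M ≅ I[1,5], I[4,5], I[5,5], I[5,7], I[6,6]. HN layers by μ_θ (5 steps, strictly decreasing):
  μ^(1)=8; μ^(2)=2; μ^(3)=-2; μ^(4)=-4; μ^(5)=-6

((0, 0, 0, 0, 3, 0, 0); (0, 0, 0, 2, 0, 0, 0); (0, 0, 0, 0, 1, 1, 1); (0, 0, 0, 0, 0, 1, 0); (1, 1, 1, 0, 0, 0, 0))


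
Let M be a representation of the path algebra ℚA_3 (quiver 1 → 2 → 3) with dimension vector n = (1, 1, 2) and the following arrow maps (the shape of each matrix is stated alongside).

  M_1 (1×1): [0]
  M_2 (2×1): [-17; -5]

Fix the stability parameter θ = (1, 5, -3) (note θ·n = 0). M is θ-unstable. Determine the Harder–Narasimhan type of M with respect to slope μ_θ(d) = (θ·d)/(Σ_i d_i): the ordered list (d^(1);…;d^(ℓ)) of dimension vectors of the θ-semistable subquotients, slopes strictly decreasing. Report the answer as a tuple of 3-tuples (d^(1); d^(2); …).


Via rank(M_{q-1}∘⋯∘M_p): M ≅ I[1,1], I[2,3], I[3,3].
μ_θ-semistable layers: μ^(1)=1; μ^(2)=-3

((1, 1, 1); (0, 0, 1))


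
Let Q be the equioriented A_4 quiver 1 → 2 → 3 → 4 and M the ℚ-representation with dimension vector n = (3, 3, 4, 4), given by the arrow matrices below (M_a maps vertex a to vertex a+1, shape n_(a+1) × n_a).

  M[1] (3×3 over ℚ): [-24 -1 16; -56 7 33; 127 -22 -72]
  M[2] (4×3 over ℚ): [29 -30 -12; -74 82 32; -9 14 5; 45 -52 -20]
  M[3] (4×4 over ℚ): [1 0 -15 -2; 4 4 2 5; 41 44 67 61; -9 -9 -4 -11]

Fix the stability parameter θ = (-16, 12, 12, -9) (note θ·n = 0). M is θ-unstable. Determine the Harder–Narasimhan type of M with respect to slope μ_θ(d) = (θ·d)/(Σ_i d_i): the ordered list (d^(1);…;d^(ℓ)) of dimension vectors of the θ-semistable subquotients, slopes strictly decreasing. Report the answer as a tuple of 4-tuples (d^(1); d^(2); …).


Barcode: M ≅ I[1,3], I[1,4]^2, I[3,4], I[4,4]. HN layers by μ_θ (5 steps, strictly decreasing):
  μ^(1)=12; μ^(2)=5; μ^(3)=3/2; μ^(4)=-9; μ^(5)=-16

((0, 1, 1, 0); (0, 2, 2, 2); (0, 0, 1, 1); (0, 0, 0, 1); (3, 0, 0, 0))


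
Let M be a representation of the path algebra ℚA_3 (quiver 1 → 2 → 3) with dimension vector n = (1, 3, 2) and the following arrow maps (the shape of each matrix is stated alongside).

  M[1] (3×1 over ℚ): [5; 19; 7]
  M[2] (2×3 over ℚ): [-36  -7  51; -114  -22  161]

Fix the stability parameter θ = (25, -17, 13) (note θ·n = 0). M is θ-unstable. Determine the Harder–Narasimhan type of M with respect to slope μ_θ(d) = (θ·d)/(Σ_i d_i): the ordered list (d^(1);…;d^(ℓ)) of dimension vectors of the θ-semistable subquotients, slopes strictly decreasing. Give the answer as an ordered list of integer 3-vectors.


Barcode: M ≅ I[1,3], I[2,2], I[2,3]. HN layers by μ_θ (3 steps, strictly decreasing):
  μ^(1)=13; μ^(2)=4; μ^(3)=-17

((0, 0, 2); (1, 1, 0); (0, 2, 0))


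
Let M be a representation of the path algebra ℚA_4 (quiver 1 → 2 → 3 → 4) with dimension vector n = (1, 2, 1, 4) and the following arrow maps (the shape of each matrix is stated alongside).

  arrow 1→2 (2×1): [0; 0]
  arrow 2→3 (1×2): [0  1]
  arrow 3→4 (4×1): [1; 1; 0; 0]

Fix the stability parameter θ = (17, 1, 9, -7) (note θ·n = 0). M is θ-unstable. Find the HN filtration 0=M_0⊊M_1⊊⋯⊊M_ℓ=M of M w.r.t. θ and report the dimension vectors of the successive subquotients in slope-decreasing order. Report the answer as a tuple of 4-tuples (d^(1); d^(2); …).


Barcode: M ≅ I[1,1], I[2,2], I[2,4], I[4,4]^3. HN layers by μ_θ (3 steps, strictly decreasing):
  μ^(1)=17; μ^(2)=1; μ^(3)=-7

((1, 0, 0, 0); (0, 2, 1, 1); (0, 0, 0, 3))


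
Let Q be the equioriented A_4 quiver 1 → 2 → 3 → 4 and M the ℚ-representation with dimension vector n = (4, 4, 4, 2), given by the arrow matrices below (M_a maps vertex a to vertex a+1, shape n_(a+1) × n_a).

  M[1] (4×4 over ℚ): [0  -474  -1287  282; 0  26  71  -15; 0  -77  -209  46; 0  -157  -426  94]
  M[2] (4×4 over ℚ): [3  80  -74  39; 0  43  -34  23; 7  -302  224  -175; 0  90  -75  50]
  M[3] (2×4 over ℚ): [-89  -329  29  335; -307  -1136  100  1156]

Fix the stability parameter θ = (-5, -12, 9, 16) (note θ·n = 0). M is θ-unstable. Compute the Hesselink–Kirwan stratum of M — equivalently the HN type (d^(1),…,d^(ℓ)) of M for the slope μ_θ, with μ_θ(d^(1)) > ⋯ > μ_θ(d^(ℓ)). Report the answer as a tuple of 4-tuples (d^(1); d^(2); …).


Via rank(M_{q-1}∘⋯∘M_p): M ≅ I[1,1], I[1,3], I[1,4]^2, I[2,3].
μ_θ-semistable layers: μ^(1)=16; μ^(2)=9; μ^(3)=-5; μ^(4)=-17/2; μ^(5)=-12

((0, 0, 0, 2); (0, 0, 4, 0); (1, 0, 0, 0); (3, 3, 0, 0); (0, 1, 0, 0))


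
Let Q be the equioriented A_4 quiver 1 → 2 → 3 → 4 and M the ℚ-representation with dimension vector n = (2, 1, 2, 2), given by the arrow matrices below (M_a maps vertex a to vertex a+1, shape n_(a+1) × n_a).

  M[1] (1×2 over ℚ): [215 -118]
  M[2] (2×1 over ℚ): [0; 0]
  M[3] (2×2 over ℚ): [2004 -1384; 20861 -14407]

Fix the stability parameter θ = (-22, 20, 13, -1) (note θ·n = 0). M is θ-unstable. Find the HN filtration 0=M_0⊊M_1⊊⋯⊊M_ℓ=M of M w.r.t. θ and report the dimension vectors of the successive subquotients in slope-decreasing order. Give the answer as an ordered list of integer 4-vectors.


Via rank(M_{q-1}∘⋯∘M_p): M ≅ I[1,1], I[1,2], I[3,4]^2.
μ_θ-semistable layers: μ^(1)=20; μ^(2)=6; μ^(3)=-22

((0, 1, 0, 0); (0, 0, 2, 2); (2, 0, 0, 0))


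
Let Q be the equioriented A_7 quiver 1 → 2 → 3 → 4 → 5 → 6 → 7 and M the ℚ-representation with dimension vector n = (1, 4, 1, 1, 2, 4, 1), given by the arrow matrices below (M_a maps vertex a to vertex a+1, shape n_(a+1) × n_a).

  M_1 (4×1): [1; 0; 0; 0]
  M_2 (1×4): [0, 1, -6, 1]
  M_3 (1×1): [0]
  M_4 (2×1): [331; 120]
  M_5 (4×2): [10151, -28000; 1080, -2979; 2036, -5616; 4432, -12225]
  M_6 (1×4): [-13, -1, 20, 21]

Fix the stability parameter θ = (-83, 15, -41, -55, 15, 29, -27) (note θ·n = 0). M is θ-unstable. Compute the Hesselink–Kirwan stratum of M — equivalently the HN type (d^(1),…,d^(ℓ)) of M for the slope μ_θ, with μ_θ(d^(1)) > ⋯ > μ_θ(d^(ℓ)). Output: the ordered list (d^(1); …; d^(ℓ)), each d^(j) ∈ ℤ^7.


Interval decomposition of M: I[1,2], I[2,2]^2, I[2,3], I[4,7], I[5,6], I[6,6]^2.
HN type (ℓ=6): μ^(1)=29; μ^(2)=15; μ^(3)=17/3; μ^(4)=-13; μ^(5)=-55; μ^(6)=-83

((0, 0, 0, 0, 0, 3, 0); (0, 3, 0, 0, 1, 0, 0); (0, 0, 0, 0, 1, 1, 1); (0, 1, 1, 0, 0, 0, 0); (0, 0, 0, 1, 0, 0, 0); (1, 0, 0, 0, 0, 0, 0))


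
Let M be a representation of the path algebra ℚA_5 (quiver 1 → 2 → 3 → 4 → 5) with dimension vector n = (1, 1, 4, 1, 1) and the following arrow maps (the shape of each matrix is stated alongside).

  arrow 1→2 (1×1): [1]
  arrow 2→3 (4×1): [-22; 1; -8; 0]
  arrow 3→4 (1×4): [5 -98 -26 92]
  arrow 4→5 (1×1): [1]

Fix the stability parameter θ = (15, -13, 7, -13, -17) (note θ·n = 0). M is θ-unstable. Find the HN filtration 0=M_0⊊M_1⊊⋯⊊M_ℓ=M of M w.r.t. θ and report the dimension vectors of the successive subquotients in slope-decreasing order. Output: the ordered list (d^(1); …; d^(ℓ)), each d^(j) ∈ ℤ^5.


Barcode: M ≅ I[1,3], I[3,3]^2, I[3,5]. HN layers by μ_θ (3 steps, strictly decreasing):
  μ^(1)=7; μ^(2)=1; μ^(3)=-23/3

((0, 0, 3, 0, 0); (1, 1, 0, 0, 0); (0, 0, 1, 1, 1))


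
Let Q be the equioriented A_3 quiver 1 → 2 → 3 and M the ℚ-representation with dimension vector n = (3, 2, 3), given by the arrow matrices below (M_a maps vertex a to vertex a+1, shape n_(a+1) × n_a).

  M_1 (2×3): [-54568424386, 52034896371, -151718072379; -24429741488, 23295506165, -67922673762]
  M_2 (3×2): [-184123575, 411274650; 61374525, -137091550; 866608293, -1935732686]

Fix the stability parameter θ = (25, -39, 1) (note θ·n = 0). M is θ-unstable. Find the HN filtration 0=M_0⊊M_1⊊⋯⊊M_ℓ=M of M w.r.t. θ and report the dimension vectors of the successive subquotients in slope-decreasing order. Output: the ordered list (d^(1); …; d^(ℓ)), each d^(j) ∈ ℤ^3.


Via rank(M_{q-1}∘⋯∘M_p): M ≅ I[1,1], I[1,2], I[1,3], I[3,3]^2.
μ_θ-semistable layers: μ^(1)=25; μ^(2)=1; μ^(3)=-7

((1, 0, 0); (0, 0, 3); (2, 2, 0))


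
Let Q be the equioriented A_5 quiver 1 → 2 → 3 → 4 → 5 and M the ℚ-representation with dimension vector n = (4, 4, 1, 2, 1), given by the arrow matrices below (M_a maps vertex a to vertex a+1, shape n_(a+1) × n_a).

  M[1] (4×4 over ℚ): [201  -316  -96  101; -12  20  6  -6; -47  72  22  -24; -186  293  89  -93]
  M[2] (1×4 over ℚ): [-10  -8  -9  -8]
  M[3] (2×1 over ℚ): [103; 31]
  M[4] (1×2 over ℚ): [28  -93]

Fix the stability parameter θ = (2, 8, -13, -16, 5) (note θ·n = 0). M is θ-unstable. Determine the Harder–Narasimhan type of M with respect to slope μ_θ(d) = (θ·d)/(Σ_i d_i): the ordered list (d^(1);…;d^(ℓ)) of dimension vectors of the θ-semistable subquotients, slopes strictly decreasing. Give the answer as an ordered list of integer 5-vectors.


Interval decomposition of M: I[1,2]^3, I[1,5], I[4,4].
HN type (ℓ=5): μ^(1)=8; μ^(2)=5; μ^(3)=2; μ^(4)=-19/4; μ^(5)=-16

((0, 3, 0, 0, 0); (0, 0, 0, 0, 1); (3, 0, 0, 0, 0); (1, 1, 1, 1, 0); (0, 0, 0, 1, 0))


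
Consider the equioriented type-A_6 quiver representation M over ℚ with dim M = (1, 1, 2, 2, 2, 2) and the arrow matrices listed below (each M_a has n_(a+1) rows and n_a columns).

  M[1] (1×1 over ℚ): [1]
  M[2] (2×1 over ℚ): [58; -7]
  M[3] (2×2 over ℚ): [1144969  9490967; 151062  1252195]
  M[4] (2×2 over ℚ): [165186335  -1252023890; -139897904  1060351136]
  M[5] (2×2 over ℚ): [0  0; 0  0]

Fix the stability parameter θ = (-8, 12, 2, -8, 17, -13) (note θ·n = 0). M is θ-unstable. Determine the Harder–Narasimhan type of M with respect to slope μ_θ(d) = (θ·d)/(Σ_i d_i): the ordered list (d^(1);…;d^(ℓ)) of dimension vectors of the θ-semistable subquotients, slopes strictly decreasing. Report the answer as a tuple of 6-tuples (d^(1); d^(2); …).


Barcode: M ≅ I[1,5], I[3,4], I[5,5], I[6,6]^2. HN layers by μ_θ (5 steps, strictly decreasing):
  μ^(1)=17; μ^(2)=2; μ^(3)=-3; μ^(4)=-8; μ^(5)=-13

((0, 0, 0, 0, 2, 0); (0, 1, 1, 1, 0, 0); (0, 0, 1, 1, 0, 0); (1, 0, 0, 0, 0, 0); (0, 0, 0, 0, 0, 2))


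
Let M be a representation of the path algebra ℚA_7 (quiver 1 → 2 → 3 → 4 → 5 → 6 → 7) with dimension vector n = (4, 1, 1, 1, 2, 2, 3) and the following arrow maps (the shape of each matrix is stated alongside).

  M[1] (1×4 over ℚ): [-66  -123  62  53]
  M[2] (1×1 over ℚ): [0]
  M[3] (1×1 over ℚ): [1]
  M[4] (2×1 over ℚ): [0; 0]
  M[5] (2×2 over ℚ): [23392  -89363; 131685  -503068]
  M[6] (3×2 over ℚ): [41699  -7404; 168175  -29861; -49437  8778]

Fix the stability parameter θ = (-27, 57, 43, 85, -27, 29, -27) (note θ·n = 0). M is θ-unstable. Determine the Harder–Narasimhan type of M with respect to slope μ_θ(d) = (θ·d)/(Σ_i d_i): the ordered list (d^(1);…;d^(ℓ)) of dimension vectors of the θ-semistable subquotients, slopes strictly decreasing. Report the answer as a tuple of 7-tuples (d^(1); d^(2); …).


Barcode: M ≅ I[1,1]^3, I[1,2], I[3,4], I[5,7]^2, I[7,7]. HN layers by μ_θ (5 steps, strictly decreasing):
  μ^(1)=85; μ^(2)=57; μ^(3)=43; μ^(4)=1; μ^(5)=-27

((0, 0, 0, 1, 0, 0, 0); (0, 1, 0, 0, 0, 0, 0); (0, 0, 1, 0, 0, 0, 0); (0, 0, 0, 0, 0, 2, 2); (4, 0, 0, 0, 2, 0, 1))


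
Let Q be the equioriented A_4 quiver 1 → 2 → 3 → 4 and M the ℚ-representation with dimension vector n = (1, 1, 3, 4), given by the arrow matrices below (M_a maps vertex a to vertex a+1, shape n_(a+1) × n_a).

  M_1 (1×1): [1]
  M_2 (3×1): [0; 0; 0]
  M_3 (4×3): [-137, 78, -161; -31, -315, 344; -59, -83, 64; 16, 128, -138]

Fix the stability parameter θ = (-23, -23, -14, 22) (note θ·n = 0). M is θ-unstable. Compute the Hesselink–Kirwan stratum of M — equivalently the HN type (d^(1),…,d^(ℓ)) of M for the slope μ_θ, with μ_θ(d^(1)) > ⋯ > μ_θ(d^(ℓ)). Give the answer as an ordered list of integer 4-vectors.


Via rank(M_{q-1}∘⋯∘M_p): M ≅ I[1,2], I[3,4]^3, I[4,4].
μ_θ-semistable layers: μ^(1)=22; μ^(2)=-14; μ^(3)=-23

((0, 0, 0, 4); (0, 0, 3, 0); (1, 1, 0, 0))


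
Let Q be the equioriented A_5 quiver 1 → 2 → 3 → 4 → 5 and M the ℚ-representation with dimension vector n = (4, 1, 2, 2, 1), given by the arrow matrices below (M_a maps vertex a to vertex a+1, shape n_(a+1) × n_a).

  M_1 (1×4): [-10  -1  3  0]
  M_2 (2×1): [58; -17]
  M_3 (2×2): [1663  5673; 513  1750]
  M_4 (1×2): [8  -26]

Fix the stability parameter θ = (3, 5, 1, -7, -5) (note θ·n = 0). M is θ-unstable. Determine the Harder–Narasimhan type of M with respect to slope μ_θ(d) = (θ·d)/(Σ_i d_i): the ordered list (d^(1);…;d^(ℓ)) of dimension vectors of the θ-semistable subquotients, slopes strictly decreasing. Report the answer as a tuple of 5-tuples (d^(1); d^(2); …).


Barcode: M ≅ I[1,1]^3, I[1,4], I[3,5]. HN layers by μ_θ (3 steps, strictly decreasing):
  μ^(1)=3; μ^(2)=1/2; μ^(3)=-11/3

((3, 0, 0, 0, 0); (1, 1, 1, 1, 0); (0, 0, 1, 1, 1))


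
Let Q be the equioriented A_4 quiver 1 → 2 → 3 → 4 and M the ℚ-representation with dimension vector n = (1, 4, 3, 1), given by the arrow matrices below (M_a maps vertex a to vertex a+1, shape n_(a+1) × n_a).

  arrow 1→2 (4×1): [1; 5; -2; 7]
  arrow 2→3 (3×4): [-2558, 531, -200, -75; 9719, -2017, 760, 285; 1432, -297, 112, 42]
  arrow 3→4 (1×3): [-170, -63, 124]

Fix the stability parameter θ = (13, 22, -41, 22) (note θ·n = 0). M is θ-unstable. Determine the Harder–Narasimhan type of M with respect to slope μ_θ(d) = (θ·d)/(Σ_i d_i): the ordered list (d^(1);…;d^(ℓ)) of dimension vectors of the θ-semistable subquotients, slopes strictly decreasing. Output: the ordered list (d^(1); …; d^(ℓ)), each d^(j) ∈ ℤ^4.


Via rank(M_{q-1}∘⋯∘M_p): M ≅ I[1,4], I[2,2], I[2,3]^2.
μ_θ-semistable layers: μ^(1)=22; μ^(2)=-2; μ^(3)=-19/2

((0, 1, 0, 1); (1, 1, 1, 0); (0, 2, 2, 0))


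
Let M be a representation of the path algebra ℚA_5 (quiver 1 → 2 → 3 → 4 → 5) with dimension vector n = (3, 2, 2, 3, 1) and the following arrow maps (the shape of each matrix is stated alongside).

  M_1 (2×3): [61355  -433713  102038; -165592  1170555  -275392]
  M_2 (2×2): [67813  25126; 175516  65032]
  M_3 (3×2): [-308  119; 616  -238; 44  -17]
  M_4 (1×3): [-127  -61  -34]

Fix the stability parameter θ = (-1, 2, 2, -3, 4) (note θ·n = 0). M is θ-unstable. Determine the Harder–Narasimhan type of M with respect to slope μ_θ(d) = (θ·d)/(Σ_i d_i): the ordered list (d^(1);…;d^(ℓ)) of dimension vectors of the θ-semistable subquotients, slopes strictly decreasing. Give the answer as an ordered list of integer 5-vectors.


Interval decomposition of M: I[1,1], I[1,2], I[1,3], I[3,5], I[4,4]^2.
HN type (ℓ=5): μ^(1)=4; μ^(2)=2; μ^(3)=-1/2; μ^(4)=-1; μ^(5)=-3

((0, 0, 0, 0, 1); (0, 2, 1, 0, 0); (0, 0, 1, 1, 0); (3, 0, 0, 0, 0); (0, 0, 0, 2, 0))


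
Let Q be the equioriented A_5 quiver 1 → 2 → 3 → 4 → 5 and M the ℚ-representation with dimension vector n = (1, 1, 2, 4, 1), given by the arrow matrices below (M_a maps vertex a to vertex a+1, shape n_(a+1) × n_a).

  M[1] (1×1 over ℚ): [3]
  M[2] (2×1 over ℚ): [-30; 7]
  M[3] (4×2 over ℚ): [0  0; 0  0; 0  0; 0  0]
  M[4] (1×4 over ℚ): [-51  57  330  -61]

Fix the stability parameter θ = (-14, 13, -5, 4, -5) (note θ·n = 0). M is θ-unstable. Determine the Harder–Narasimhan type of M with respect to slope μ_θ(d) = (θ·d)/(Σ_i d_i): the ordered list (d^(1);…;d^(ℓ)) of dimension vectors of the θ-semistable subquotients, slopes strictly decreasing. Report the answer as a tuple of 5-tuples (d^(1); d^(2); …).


Barcode: M ≅ I[1,3], I[3,3], I[4,4]^3, I[4,5]. HN layers by μ_θ (4 steps, strictly decreasing):
  μ^(1)=4; μ^(2)=-1/2; μ^(3)=-5; μ^(4)=-14

((0, 1, 1, 3, 0); (0, 0, 0, 1, 1); (0, 0, 1, 0, 0); (1, 0, 0, 0, 0))


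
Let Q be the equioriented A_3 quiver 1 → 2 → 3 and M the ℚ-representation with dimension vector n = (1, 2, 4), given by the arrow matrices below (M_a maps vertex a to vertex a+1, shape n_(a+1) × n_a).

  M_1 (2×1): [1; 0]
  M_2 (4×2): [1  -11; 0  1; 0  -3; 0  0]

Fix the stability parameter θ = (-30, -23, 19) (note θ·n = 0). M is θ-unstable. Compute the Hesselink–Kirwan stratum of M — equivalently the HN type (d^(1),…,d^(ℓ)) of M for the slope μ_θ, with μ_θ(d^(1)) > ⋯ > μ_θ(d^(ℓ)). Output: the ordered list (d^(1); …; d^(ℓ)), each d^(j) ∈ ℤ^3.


Via rank(M_{q-1}∘⋯∘M_p): M ≅ I[1,3], I[2,3], I[3,3]^2.
μ_θ-semistable layers: μ^(1)=19; μ^(2)=-23; μ^(3)=-30

((0, 0, 4); (0, 2, 0); (1, 0, 0))


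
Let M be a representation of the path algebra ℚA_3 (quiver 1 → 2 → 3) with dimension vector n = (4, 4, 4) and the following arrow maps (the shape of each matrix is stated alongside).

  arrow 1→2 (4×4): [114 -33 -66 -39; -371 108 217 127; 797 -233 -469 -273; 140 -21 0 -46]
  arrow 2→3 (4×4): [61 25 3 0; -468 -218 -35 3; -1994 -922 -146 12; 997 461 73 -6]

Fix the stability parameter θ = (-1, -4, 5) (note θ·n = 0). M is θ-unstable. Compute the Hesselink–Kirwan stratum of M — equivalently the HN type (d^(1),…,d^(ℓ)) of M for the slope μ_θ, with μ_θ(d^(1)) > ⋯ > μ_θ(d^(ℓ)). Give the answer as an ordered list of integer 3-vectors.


Via rank(M_{q-1}∘⋯∘M_p): M ≅ I[1,2]^2, I[1,3]^2, I[3,3]^2.
μ_θ-semistable layers: μ^(1)=5; μ^(2)=-5/2

((0, 0, 4); (4, 4, 0))


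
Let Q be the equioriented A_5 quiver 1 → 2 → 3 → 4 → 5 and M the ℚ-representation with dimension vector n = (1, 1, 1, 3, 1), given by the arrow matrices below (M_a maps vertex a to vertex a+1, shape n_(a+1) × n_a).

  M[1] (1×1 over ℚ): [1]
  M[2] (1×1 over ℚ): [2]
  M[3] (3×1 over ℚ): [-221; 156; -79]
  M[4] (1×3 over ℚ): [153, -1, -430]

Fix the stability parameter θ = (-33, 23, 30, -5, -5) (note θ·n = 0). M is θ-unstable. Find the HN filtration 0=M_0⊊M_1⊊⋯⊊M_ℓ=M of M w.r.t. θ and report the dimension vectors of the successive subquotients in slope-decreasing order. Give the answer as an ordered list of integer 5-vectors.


Interval decomposition of M: I[1,5], I[4,4]^2.
HN type (ℓ=3): μ^(1)=43/4; μ^(2)=-5; μ^(3)=-33

((0, 1, 1, 1, 1); (0, 0, 0, 2, 0); (1, 0, 0, 0, 0))


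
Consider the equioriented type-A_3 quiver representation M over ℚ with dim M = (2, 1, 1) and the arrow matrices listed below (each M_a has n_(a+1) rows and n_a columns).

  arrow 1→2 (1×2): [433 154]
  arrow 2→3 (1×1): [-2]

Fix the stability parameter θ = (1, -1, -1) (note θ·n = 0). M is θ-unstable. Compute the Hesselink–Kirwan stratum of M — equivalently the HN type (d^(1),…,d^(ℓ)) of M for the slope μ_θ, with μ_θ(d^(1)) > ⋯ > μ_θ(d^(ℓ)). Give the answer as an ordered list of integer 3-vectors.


Interval decomposition of M: I[1,1], I[1,3].
HN type (ℓ=2): μ^(1)=1; μ^(2)=-1/3

((1, 0, 0); (1, 1, 1))


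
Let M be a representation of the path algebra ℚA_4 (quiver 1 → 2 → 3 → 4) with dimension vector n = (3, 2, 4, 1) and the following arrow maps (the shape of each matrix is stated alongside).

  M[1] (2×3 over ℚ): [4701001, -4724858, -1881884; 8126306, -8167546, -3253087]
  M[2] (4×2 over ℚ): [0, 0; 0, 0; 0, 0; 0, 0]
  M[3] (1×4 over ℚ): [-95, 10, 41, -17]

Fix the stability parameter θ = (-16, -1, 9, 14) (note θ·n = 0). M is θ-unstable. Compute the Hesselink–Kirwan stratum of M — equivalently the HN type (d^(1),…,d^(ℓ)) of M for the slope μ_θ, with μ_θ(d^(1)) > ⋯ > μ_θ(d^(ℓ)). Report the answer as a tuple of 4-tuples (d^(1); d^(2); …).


Barcode: M ≅ I[1,1], I[1,2]^2, I[3,3]^3, I[3,4]. HN layers by μ_θ (4 steps, strictly decreasing):
  μ^(1)=14; μ^(2)=9; μ^(3)=-1; μ^(4)=-16

((0, 0, 0, 1); (0, 0, 4, 0); (0, 2, 0, 0); (3, 0, 0, 0))


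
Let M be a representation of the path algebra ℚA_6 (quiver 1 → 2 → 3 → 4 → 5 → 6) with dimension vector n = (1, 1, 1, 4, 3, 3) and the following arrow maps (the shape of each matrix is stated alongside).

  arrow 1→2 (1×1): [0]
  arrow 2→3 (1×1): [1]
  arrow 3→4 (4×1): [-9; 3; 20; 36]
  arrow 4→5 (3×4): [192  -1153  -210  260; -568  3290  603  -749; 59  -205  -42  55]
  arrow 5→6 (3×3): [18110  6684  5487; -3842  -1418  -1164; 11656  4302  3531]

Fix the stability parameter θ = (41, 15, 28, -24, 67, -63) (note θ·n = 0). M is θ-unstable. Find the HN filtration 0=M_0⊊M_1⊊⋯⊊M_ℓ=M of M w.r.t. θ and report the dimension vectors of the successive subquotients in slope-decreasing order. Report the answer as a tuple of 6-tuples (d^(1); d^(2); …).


Barcode: M ≅ I[1,1], I[2,6], I[4,4], I[4,5], I[4,6], I[6,6]. HN layers by μ_θ (6 steps, strictly decreasing):
  μ^(1)=67; μ^(2)=41; μ^(3)=23/5; μ^(4)=2; μ^(5)=-24; μ^(6)=-63

((0, 0, 0, 0, 1, 0); (1, 0, 0, 0, 0, 0); (0, 1, 1, 1, 1, 1); (0, 0, 0, 0, 1, 1); (0, 0, 0, 3, 0, 0); (0, 0, 0, 0, 0, 1))


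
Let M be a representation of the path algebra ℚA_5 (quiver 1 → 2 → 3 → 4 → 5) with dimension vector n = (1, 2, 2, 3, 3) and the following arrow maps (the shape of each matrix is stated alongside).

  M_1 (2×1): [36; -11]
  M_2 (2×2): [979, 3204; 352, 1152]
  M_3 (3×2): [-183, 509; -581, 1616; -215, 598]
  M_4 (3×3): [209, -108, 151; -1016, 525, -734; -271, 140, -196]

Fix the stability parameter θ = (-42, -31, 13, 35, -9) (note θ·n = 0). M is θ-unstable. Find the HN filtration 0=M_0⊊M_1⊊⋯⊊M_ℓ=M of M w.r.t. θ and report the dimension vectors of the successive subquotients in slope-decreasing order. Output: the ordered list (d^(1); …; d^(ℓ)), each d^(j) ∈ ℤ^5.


Interval decomposition of M: I[1,2], I[2,5], I[3,5], I[4,5].
HN type (ℓ=3): μ^(1)=13; μ^(2)=-31; μ^(3)=-42

((0, 0, 2, 3, 3); (0, 2, 0, 0, 0); (1, 0, 0, 0, 0))


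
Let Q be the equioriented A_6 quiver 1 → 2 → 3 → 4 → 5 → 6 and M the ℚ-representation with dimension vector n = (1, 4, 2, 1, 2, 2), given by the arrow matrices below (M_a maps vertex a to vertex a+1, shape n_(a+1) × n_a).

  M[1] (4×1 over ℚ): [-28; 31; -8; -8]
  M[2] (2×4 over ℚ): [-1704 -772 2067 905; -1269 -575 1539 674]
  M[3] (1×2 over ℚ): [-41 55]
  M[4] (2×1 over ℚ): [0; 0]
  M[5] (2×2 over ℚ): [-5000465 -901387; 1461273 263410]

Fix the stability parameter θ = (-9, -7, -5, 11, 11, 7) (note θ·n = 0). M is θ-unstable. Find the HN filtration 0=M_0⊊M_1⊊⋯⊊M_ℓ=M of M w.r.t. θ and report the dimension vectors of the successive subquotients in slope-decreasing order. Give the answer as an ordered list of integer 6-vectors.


Interval decomposition of M: I[1,4], I[2,2]^2, I[2,3], I[5,6]^2.
HN type (ℓ=5): μ^(1)=11; μ^(2)=9; μ^(3)=-5; μ^(4)=-7; μ^(5)=-9

((0, 0, 0, 1, 0, 0); (0, 0, 0, 0, 2, 2); (0, 0, 2, 0, 0, 0); (0, 4, 0, 0, 0, 0); (1, 0, 0, 0, 0, 0))


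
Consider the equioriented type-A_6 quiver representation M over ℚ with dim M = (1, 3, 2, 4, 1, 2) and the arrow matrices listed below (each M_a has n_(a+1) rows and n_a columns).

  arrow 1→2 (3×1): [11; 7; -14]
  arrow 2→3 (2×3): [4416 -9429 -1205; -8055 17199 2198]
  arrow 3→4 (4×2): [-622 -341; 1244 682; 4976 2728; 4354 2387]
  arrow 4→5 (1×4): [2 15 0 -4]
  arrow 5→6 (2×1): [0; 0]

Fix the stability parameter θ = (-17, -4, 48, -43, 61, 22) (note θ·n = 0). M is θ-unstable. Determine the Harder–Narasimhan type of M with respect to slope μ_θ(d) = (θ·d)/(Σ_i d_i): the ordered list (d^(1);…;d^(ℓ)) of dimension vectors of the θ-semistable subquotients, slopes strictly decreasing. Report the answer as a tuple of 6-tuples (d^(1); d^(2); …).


Interval decomposition of M: I[1,4], I[2,2], I[2,3], I[4,4]^2, I[4,5], I[6,6]^2.
HN type (ℓ=7): μ^(1)=61; μ^(2)=48; μ^(3)=22; μ^(4)=5/2; μ^(5)=-4; μ^(6)=-17; μ^(7)=-43

((0, 0, 0, 0, 1, 0); (0, 0, 1, 0, 0, 0); (0, 0, 0, 0, 0, 2); (0, 0, 1, 1, 0, 0); (0, 3, 0, 0, 0, 0); (1, 0, 0, 0, 0, 0); (0, 0, 0, 3, 0, 0))


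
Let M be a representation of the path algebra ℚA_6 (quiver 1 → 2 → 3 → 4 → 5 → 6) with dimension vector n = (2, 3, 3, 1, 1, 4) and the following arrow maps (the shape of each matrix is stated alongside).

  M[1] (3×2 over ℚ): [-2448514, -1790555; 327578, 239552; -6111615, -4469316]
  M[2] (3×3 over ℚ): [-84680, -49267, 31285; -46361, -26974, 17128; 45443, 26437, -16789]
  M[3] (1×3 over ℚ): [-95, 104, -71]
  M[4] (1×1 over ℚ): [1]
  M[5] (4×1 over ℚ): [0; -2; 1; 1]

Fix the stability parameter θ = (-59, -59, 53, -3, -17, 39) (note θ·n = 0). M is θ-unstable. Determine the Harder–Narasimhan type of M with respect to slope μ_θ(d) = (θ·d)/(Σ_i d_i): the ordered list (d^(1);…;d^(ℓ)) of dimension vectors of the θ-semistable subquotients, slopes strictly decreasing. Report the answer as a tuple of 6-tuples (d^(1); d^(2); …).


Barcode: M ≅ I[1,3], I[1,6], I[2,2], I[3,3], I[6,6]^3. HN layers by μ_θ (4 steps, strictly decreasing):
  μ^(1)=53; μ^(2)=39; μ^(3)=11; μ^(4)=-59

((0, 0, 2, 0, 0, 0); (0, 0, 0, 0, 0, 4); (0, 0, 1, 1, 1, 0); (2, 3, 0, 0, 0, 0))


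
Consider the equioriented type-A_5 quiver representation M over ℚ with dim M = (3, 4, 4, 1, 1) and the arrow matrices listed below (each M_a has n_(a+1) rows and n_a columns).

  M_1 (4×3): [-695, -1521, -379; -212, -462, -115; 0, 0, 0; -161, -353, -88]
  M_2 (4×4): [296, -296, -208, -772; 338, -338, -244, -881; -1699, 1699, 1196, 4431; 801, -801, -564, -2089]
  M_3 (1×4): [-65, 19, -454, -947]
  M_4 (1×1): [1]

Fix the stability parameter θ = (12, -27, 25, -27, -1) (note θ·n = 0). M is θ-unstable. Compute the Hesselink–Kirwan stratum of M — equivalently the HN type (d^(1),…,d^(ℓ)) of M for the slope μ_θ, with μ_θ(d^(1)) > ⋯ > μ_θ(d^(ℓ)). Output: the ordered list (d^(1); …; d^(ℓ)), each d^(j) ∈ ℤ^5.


Barcode: M ≅ I[1,1], I[1,2], I[1,5], I[2,2], I[2,3], I[3,3]^2. HN layers by μ_θ (5 steps, strictly decreasing):
  μ^(1)=25; μ^(2)=12; μ^(3)=-1; μ^(4)=-15/2; μ^(5)=-27

((0, 0, 3, 0, 0); (1, 0, 0, 0, 0); (0, 0, 1, 1, 1); (2, 2, 0, 0, 0); (0, 2, 0, 0, 0))


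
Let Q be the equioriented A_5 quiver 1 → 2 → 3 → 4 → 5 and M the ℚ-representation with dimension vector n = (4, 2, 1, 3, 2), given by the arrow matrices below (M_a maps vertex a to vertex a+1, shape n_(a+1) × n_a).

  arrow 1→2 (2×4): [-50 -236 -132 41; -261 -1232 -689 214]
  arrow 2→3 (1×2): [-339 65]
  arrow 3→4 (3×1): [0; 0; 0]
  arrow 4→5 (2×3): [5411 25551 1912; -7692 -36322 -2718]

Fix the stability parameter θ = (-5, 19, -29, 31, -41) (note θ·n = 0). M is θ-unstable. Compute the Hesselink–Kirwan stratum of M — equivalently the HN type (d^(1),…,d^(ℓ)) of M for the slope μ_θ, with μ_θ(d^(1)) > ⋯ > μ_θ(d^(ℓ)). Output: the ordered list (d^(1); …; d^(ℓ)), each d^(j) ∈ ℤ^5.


Via rank(M_{q-1}∘⋯∘M_p): M ≅ I[1,1]^2, I[1,2], I[1,3], I[4,4], I[4,5]^2.
μ_θ-semistable layers: μ^(1)=31; μ^(2)=19; μ^(3)=-5

((0, 0, 0, 1, 0); (0, 1, 0, 0, 0); (4, 1, 1, 2, 2))


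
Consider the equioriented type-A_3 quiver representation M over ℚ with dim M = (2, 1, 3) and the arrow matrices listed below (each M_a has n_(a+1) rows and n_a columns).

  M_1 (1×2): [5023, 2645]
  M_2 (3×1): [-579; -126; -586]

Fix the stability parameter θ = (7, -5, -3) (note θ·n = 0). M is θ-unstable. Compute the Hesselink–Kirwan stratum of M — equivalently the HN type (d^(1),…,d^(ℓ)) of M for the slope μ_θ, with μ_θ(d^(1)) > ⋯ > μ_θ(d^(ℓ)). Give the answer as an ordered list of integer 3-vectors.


Barcode: M ≅ I[1,1], I[1,3], I[3,3]^2. HN layers by μ_θ (3 steps, strictly decreasing):
  μ^(1)=7; μ^(2)=-1/3; μ^(3)=-3

((1, 0, 0); (1, 1, 1); (0, 0, 2))


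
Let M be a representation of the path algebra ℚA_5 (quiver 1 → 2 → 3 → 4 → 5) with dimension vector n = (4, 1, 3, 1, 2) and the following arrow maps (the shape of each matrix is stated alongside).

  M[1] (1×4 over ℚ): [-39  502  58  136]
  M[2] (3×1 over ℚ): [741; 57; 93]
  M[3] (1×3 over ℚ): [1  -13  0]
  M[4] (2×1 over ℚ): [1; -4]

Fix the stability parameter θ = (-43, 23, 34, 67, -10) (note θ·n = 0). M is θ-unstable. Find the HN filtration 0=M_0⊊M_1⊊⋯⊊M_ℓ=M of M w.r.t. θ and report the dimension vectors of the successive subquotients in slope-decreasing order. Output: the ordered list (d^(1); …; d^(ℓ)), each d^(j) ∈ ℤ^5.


Interval decomposition of M: I[1,1]^3, I[1,3], I[3,3], I[3,5], I[5,5].
HN type (ℓ=5): μ^(1)=34; μ^(2)=91/3; μ^(3)=23; μ^(4)=-10; μ^(5)=-43

((0, 0, 2, 0, 0); (0, 0, 1, 1, 1); (0, 1, 0, 0, 0); (0, 0, 0, 0, 1); (4, 0, 0, 0, 0))


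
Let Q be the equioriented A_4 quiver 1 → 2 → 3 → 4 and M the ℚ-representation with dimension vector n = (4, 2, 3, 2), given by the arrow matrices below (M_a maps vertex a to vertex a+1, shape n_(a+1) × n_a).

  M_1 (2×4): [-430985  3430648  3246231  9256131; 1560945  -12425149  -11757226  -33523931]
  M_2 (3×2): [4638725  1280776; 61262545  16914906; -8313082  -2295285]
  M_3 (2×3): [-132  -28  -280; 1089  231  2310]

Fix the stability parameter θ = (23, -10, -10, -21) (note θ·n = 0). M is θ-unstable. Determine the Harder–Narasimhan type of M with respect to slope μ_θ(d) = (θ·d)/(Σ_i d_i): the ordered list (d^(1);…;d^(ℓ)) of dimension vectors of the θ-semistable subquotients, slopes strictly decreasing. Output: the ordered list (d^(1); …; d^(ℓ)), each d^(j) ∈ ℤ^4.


Via rank(M_{q-1}∘⋯∘M_p): M ≅ I[1,1]^2, I[1,3]^2, I[3,4], I[4,4].
μ_θ-semistable layers: μ^(1)=23; μ^(2)=1; μ^(3)=-31/2; μ^(4)=-21

((2, 0, 0, 0); (2, 2, 2, 0); (0, 0, 1, 1); (0, 0, 0, 1))


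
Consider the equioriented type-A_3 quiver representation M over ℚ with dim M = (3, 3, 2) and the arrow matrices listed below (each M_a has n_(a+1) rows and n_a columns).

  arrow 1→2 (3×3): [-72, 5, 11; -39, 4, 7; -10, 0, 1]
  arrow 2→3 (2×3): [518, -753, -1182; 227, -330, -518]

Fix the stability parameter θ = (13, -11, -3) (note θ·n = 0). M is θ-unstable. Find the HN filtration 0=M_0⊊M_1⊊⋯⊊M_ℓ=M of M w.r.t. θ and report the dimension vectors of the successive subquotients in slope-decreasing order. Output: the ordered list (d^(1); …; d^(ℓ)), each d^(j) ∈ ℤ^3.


Via rank(M_{q-1}∘⋯∘M_p): M ≅ I[1,2], I[1,3]^2.
μ_θ-semistable layers: μ^(1)=1; μ^(2)=-1/3

((1, 1, 0); (2, 2, 2))


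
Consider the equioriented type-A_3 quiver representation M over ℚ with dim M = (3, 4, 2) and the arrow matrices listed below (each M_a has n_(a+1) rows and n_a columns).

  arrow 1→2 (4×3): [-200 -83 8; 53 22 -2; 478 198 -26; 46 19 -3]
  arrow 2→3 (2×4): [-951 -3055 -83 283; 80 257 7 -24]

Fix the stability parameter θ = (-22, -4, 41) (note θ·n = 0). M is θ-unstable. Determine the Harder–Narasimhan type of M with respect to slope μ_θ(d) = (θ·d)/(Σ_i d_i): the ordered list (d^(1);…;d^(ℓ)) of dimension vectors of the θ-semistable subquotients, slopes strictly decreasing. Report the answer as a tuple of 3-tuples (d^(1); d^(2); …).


Barcode: M ≅ I[1,2], I[1,3]^2, I[2,2]. HN layers by μ_θ (3 steps, strictly decreasing):
  μ^(1)=41; μ^(2)=-4; μ^(3)=-22

((0, 0, 2); (0, 4, 0); (3, 0, 0))


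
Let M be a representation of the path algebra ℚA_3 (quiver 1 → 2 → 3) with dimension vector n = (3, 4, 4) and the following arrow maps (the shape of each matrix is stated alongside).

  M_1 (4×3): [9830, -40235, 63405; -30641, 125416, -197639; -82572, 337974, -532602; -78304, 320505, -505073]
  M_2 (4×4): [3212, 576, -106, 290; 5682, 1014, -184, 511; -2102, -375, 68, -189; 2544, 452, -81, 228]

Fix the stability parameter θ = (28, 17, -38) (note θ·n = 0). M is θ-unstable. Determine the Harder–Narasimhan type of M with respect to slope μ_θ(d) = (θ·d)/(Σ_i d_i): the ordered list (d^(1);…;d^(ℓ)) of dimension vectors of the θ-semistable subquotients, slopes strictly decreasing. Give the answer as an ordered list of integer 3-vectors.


Via rank(M_{q-1}∘⋯∘M_p): M ≅ I[1,1], I[1,3]^2, I[2,2], I[2,3], I[3,3].
μ_θ-semistable layers: μ^(1)=28; μ^(2)=17; μ^(3)=7/3; μ^(4)=-21/2; μ^(5)=-38

((1, 0, 0); (0, 1, 0); (2, 2, 2); (0, 1, 1); (0, 0, 1))
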